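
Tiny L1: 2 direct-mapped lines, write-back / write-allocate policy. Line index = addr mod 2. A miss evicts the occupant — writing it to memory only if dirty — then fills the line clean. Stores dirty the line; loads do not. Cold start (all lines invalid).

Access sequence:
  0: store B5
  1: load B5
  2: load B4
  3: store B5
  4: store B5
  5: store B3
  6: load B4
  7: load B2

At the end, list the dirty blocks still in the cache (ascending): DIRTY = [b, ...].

DIRTY = [3]

  0 | W B5 → L1 miss [D]
  1 | R B5 → L1 hit [D]
  2 | R B4 → L0 miss [-]
  3 | W B5 → L1 hit [D]
  4 | W B5 → L1 hit [D]
  5 | W B3 → L1 miss wb→B5 [D]
  6 | R B4 → L0 hit [-]
  7 | R B2 → L0 miss [-]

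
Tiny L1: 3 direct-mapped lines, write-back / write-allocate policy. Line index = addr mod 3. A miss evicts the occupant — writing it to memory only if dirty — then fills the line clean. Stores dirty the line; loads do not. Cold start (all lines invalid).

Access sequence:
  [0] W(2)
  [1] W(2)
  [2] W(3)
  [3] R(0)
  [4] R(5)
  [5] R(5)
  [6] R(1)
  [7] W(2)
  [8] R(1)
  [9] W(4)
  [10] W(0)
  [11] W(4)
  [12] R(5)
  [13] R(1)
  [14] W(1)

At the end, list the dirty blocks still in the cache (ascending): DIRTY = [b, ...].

0: W B2 -> L2 miss  d=D]
1: W B2 -> L2 hit  d=D]
2: W B3 -> L0 miss  d=D]
3: R B0 -> L0 miss wb->B3  d=-]
4: R B5 -> L2 miss wb->B2  d=-]
5: R B5 -> L2 hit  d=-]
6: R B1 -> L1 miss  d=-]
7: W B2 -> L2 miss  d=D]
8: R B1 -> L1 hit  d=-]
9: W B4 -> L1 miss  d=D]
10: W B0 -> L0 hit  d=D]
11: W B4 -> L1 hit  d=D]
12: R B5 -> L2 miss wb->B2  d=-]
13: R B1 -> L1 miss wb->B4  d=-]
14: W B1 -> L1 hit  d=D]

DIRTY = [0, 1]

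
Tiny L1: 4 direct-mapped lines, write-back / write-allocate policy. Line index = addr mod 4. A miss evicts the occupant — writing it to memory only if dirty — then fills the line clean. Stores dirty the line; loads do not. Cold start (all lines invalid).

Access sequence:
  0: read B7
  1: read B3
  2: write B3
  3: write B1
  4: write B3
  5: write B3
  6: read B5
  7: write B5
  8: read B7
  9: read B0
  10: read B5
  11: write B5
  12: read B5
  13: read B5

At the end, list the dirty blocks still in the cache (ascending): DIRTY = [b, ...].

DIRTY = [5]

0: R B7 -> L3 miss  d=-]
1: R B3 -> L3 miss  d=-]
2: W B3 -> L3 hit  d=D]
3: W B1 -> L1 miss  d=D]
4: W B3 -> L3 hit  d=D]
5: W B3 -> L3 hit  d=D]
6: R B5 -> L1 miss wb->B1  d=-]
7: W B5 -> L1 hit  d=D]
8: R B7 -> L3 miss wb->B3  d=-]
9: R B0 -> L0 miss  d=-]
10: R B5 -> L1 hit  d=D]
11: W B5 -> L1 hit  d=D]
12: R B5 -> L1 hit  d=D]
13: R B5 -> L1 hit  d=D]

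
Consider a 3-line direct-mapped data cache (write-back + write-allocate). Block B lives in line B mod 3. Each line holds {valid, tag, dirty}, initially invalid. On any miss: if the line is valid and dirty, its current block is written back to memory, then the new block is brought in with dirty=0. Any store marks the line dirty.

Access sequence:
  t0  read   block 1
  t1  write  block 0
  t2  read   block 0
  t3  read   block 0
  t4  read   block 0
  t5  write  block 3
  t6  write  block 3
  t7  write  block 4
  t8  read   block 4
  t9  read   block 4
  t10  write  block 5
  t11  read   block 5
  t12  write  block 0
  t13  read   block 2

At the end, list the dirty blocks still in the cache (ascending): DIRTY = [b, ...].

DIRTY = [0, 4]

0: R B1 → L1 miss [-]
1: W B0 → L0 miss [D]
2: R B0 → L0 hit [D]
3: R B0 → L0 hit [D]
4: R B0 → L0 hit [D]
5: W B3 → L0 miss wb→B0 [D]
6: W B3 → L0 hit [D]
7: W B4 → L1 miss [D]
8: R B4 → L1 hit [D]
9: R B4 → L1 hit [D]
10: W B5 → L2 miss [D]
11: R B5 → L2 hit [D]
12: W B0 → L0 miss wb→B3 [D]
13: R B2 → L2 miss wb→B5 [-]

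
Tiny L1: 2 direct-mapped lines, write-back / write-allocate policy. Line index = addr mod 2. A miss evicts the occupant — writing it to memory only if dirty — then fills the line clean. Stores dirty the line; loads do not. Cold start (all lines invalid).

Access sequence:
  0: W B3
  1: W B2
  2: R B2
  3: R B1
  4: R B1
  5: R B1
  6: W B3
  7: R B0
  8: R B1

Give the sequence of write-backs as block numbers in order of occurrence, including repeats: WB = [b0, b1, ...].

WB = [3, 2, 3]

0: W B3 -> L1 miss  d=D]
1: W B2 -> L0 miss  d=D]
2: R B2 -> L0 hit  d=D]
3: R B1 -> L1 miss wb->B3  d=-]
4: R B1 -> L1 hit  d=-]
5: R B1 -> L1 hit  d=-]
6: W B3 -> L1 miss  d=D]
7: R B0 -> L0 miss wb->B2  d=-]
8: R B1 -> L1 miss wb->B3  d=-]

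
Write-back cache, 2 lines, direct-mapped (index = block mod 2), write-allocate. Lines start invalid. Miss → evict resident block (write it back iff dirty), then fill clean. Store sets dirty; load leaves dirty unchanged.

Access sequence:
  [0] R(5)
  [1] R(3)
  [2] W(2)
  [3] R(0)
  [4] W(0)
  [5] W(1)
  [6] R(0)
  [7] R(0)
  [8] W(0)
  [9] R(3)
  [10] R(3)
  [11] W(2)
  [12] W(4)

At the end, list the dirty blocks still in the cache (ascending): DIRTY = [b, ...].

0: R B5 → L1 miss [-]
1: R B3 → L1 miss [-]
2: W B2 → L0 miss [D]
3: R B0 → L0 miss wb→B2 [-]
4: W B0 → L0 hit [D]
5: W B1 → L1 miss [D]
6: R B0 → L0 hit [D]
7: R B0 → L0 hit [D]
8: W B0 → L0 hit [D]
9: R B3 → L1 miss wb→B1 [-]
10: R B3 → L1 hit [-]
11: W B2 → L0 miss wb→B0 [D]
12: W B4 → L0 miss wb→B2 [D]

DIRTY = [4]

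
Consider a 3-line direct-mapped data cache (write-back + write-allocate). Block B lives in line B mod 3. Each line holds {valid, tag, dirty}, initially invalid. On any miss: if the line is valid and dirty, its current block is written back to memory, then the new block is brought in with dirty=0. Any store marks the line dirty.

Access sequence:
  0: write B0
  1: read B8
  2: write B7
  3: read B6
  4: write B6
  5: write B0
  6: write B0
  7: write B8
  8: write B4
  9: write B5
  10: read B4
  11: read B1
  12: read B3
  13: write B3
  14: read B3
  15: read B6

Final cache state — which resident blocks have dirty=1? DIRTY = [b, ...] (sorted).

0: W B0 -> L0 miss  d=D]
1: R B8 -> L2 miss  d=-]
2: W B7 -> L1 miss  d=D]
3: R B6 -> L0 miss wb->B0  d=-]
4: W B6 -> L0 hit  d=D]
5: W B0 -> L0 miss wb->B6  d=D]
6: W B0 -> L0 hit  d=D]
7: W B8 -> L2 hit  d=D]
8: W B4 -> L1 miss wb->B7  d=D]
9: W B5 -> L2 miss wb->B8  d=D]
10: R B4 -> L1 hit  d=D]
11: R B1 -> L1 miss wb->B4  d=-]
12: R B3 -> L0 miss wb->B0  d=-]
13: W B3 -> L0 hit  d=D]
14: R B3 -> L0 hit  d=D]
15: R B6 -> L0 miss wb->B3  d=-]

DIRTY = [5]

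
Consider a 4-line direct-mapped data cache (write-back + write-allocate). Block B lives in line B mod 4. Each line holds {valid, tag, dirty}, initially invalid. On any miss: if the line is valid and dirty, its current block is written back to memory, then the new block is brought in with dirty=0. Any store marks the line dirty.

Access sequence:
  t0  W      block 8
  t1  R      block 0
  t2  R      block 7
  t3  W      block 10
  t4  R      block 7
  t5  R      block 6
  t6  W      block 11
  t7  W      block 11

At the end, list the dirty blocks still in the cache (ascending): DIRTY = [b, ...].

DIRTY = [11]

0: W B8 -> L0 miss  d=D]
1: R B0 -> L0 miss wb->B8  d=-]
2: R B7 -> L3 miss  d=-]
3: W B10 -> L2 miss  d=D]
4: R B7 -> L3 hit  d=-]
5: R B6 -> L2 miss wb->B10  d=-]
6: W B11 -> L3 miss  d=D]
7: W B11 -> L3 hit  d=D]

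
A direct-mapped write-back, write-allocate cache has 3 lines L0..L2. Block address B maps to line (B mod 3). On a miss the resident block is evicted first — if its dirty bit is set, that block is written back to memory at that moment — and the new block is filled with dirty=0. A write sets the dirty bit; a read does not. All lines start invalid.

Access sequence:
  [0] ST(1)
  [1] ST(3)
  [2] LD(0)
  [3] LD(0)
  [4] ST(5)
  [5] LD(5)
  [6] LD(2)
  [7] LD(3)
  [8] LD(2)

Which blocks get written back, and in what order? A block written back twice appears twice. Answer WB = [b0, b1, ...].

0: W B1 → L1 miss [D]
1: W B3 → L0 miss [D]
2: R B0 → L0 miss wb→B3 [-]
3: R B0 → L0 hit [-]
4: W B5 → L2 miss [D]
5: R B5 → L2 hit [D]
6: R B2 → L2 miss wb→B5 [-]
7: R B3 → L0 miss [-]
8: R B2 → L2 hit [-]

WB = [3, 5]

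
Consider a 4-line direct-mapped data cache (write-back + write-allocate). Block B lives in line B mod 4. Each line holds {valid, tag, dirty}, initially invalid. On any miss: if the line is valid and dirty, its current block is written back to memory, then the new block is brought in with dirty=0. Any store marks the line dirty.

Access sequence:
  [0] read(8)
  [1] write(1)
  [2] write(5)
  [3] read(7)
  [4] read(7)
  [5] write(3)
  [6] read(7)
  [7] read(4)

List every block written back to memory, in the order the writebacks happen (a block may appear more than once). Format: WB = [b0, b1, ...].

0: R B8 -> L0 miss  d=-]
1: W B1 -> L1 miss  d=D]
2: W B5 -> L1 miss wb->B1  d=D]
3: R B7 -> L3 miss  d=-]
4: R B7 -> L3 hit  d=-]
5: W B3 -> L3 miss  d=D]
6: R B7 -> L3 miss wb->B3  d=-]
7: R B4 -> L0 miss  d=-]

WB = [1, 3]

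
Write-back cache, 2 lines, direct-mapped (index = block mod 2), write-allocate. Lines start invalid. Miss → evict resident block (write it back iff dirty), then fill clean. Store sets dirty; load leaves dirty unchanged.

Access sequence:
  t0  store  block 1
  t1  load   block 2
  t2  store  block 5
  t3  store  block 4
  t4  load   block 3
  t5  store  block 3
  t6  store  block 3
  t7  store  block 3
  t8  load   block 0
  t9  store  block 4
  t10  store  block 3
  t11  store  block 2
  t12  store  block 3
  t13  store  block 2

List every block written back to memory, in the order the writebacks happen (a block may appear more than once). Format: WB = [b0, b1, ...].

0: W B1 -> L1 miss  d=D]
1: R B2 -> L0 miss  d=-]
2: W B5 -> L1 miss wb->B1  d=D]
3: W B4 -> L0 miss  d=D]
4: R B3 -> L1 miss wb->B5  d=-]
5: W B3 -> L1 hit  d=D]
6: W B3 -> L1 hit  d=D]
7: W B3 -> L1 hit  d=D]
8: R B0 -> L0 miss wb->B4  d=-]
9: W B4 -> L0 miss  d=D]
10: W B3 -> L1 hit  d=D]
11: W B2 -> L0 miss wb->B4  d=D]
12: W B3 -> L1 hit  d=D]
13: W B2 -> L0 hit  d=D]

WB = [1, 5, 4, 4]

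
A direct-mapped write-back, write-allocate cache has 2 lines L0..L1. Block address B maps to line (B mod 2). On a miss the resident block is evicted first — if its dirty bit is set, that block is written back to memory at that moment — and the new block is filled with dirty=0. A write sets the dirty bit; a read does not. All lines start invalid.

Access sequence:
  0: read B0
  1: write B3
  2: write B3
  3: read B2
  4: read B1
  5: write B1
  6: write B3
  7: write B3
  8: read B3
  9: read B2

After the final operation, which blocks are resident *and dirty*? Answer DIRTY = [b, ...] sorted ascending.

DIRTY = [3]

  0 | R B0 → L0 miss [-]
  1 | W B3 → L1 miss [D]
  2 | W B3 → L1 hit [D]
  3 | R B2 → L0 miss [-]
  4 | R B1 → L1 miss wb→B3 [-]
  5 | W B1 → L1 hit [D]
  6 | W B3 → L1 miss wb→B1 [D]
  7 | W B3 → L1 hit [D]
  8 | R B3 → L1 hit [D]
  9 | R B2 → L0 hit [-]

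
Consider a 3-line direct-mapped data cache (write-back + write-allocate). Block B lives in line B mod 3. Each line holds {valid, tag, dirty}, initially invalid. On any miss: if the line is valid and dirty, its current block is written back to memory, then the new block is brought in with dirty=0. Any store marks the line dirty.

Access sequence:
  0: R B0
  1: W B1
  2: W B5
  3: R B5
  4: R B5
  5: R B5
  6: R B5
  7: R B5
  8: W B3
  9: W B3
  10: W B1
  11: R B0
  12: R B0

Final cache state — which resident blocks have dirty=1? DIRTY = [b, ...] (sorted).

DIRTY = [1, 5]

0: R B0 → L0 miss [-]
1: W B1 → L1 miss [D]
2: W B5 → L2 miss [D]
3: R B5 → L2 hit [D]
4: R B5 → L2 hit [D]
5: R B5 → L2 hit [D]
6: R B5 → L2 hit [D]
7: R B5 → L2 hit [D]
8: W B3 → L0 miss [D]
9: W B3 → L0 hit [D]
10: W B1 → L1 hit [D]
11: R B0 → L0 miss wb→B3 [-]
12: R B0 → L0 hit [-]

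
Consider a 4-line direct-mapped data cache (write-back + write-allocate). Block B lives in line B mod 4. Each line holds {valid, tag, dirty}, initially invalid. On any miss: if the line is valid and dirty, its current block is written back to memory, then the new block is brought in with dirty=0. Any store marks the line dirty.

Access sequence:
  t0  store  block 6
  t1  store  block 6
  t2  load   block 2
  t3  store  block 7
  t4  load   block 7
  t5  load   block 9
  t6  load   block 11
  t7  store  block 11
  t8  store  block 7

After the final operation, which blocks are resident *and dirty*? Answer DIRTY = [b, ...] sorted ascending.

DIRTY = [7]

0: W B6 → L2 miss [D]
1: W B6 → L2 hit [D]
2: R B2 → L2 miss wb→B6 [-]
3: W B7 → L3 miss [D]
4: R B7 → L3 hit [D]
5: R B9 → L1 miss [-]
6: R B11 → L3 miss wb→B7 [-]
7: W B11 → L3 hit [D]
8: W B7 → L3 miss wb→B11 [D]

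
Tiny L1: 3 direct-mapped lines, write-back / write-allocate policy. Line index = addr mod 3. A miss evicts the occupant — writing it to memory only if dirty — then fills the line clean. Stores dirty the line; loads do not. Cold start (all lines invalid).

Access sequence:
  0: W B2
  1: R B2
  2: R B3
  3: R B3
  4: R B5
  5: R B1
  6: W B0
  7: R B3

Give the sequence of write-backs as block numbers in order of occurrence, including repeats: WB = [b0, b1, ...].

  0 | W B2 → L2 miss [D]
  1 | R B2 → L2 hit [D]
  2 | R B3 → L0 miss [-]
  3 | R B3 → L0 hit [-]
  4 | R B5 → L2 miss wb→B2 [-]
  5 | R B1 → L1 miss [-]
  6 | W B0 → L0 miss [D]
  7 | R B3 → L0 miss wb→B0 [-]

WB = [2, 0]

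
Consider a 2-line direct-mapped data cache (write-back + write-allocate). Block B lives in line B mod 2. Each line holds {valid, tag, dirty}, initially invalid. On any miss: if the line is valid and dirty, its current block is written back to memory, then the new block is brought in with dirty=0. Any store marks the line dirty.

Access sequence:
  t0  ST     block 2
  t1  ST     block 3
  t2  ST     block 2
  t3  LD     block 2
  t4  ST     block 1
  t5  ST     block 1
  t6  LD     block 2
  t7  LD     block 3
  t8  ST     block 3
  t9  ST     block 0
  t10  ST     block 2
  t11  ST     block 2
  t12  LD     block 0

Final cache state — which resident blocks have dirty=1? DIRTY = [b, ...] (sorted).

DIRTY = [3]

0: W B2 -> L0 miss  d=D]
1: W B3 -> L1 miss  d=D]
2: W B2 -> L0 hit  d=D]
3: R B2 -> L0 hit  d=D]
4: W B1 -> L1 miss wb->B3  d=D]
5: W B1 -> L1 hit  d=D]
6: R B2 -> L0 hit  d=D]
7: R B3 -> L1 miss wb->B1  d=-]
8: W B3 -> L1 hit  d=D]
9: W B0 -> L0 miss wb->B2  d=D]
10: W B2 -> L0 miss wb->B0  d=D]
11: W B2 -> L0 hit  d=D]
12: R B0 -> L0 miss wb->B2  d=-]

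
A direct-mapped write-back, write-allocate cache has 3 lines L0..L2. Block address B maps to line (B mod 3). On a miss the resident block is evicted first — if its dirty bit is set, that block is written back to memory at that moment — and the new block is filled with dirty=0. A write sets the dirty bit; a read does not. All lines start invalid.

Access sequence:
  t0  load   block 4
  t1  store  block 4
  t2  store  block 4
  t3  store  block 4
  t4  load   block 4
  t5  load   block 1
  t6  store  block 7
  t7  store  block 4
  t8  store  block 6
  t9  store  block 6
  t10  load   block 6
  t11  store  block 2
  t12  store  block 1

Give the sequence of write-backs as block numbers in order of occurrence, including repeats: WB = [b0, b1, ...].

WB = [4, 7, 4]

0: R B4 → L1 miss [-]
1: W B4 → L1 hit [D]
2: W B4 → L1 hit [D]
3: W B4 → L1 hit [D]
4: R B4 → L1 hit [D]
5: R B1 → L1 miss wb→B4 [-]
6: W B7 → L1 miss [D]
7: W B4 → L1 miss wb→B7 [D]
8: W B6 → L0 miss [D]
9: W B6 → L0 hit [D]
10: R B6 → L0 hit [D]
11: W B2 → L2 miss [D]
12: W B1 → L1 miss wb→B4 [D]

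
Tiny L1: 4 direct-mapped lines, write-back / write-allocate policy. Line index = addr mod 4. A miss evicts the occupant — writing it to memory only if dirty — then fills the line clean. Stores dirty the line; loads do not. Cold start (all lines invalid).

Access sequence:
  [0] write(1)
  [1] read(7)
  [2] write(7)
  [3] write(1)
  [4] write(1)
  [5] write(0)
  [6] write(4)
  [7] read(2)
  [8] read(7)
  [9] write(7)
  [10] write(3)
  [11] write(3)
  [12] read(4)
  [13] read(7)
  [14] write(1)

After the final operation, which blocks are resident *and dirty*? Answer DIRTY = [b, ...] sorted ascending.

0: W B1 → L1 miss [D]
1: R B7 → L3 miss [-]
2: W B7 → L3 hit [D]
3: W B1 → L1 hit [D]
4: W B1 → L1 hit [D]
5: W B0 → L0 miss [D]
6: W B4 → L0 miss wb→B0 [D]
7: R B2 → L2 miss [-]
8: R B7 → L3 hit [D]
9: W B7 → L3 hit [D]
10: W B3 → L3 miss wb→B7 [D]
11: W B3 → L3 hit [D]
12: R B4 → L0 hit [D]
13: R B7 → L3 miss wb→B3 [-]
14: W B1 → L1 hit [D]

DIRTY = [1, 4]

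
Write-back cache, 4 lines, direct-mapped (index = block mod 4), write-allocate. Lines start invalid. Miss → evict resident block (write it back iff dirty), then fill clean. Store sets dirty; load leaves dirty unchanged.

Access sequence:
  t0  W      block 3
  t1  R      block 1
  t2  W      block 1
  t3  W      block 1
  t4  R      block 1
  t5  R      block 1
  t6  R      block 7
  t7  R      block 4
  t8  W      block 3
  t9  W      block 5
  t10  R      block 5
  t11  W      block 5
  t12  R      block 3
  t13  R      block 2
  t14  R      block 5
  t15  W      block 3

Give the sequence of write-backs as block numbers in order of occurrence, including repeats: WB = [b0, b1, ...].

0: W B3 -> L3 miss  d=D]
1: R B1 -> L1 miss  d=-]
2: W B1 -> L1 hit  d=D]
3: W B1 -> L1 hit  d=D]
4: R B1 -> L1 hit  d=D]
5: R B1 -> L1 hit  d=D]
6: R B7 -> L3 miss wb->B3  d=-]
7: R B4 -> L0 miss  d=-]
8: W B3 -> L3 miss  d=D]
9: W B5 -> L1 miss wb->B1  d=D]
10: R B5 -> L1 hit  d=D]
11: W B5 -> L1 hit  d=D]
12: R B3 -> L3 hit  d=D]
13: R B2 -> L2 miss  d=-]
14: R B5 -> L1 hit  d=D]
15: W B3 -> L3 hit  d=D]

WB = [3, 1]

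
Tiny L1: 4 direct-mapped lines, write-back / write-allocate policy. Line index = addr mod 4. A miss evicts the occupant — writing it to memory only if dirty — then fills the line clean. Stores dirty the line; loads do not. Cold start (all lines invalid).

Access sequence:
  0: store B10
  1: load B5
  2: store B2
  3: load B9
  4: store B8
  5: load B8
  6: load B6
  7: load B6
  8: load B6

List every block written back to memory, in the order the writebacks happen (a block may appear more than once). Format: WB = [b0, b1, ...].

WB = [10, 2]

  0 | W B10 → L2 miss [D]
  1 | R B5 → L1 miss [-]
  2 | W B2 → L2 miss wb→B10 [D]
  3 | R B9 → L1 miss [-]
  4 | W B8 → L0 miss [D]
  5 | R B8 → L0 hit [D]
  6 | R B6 → L2 miss wb→B2 [-]
  7 | R B6 → L2 hit [-]
  8 | R B6 → L2 hit [-]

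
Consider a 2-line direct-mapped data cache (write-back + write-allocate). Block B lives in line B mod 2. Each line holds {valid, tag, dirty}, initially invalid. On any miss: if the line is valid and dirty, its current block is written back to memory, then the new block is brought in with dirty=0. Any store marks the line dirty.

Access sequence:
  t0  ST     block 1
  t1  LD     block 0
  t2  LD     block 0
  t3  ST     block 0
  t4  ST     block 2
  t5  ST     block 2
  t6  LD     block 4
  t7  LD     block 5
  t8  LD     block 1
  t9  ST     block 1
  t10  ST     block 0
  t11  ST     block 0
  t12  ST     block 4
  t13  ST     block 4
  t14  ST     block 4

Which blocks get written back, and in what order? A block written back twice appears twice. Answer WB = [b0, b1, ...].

WB = [0, 2, 1, 0]

  0 | W B1 → L1 miss [D]
  1 | R B0 → L0 miss [-]
  2 | R B0 → L0 hit [-]
  3 | W B0 → L0 hit [D]
  4 | W B2 → L0 miss wb→B0 [D]
  5 | W B2 → L0 hit [D]
  6 | R B4 → L0 miss wb→B2 [-]
  7 | R B5 → L1 miss wb→B1 [-]
  8 | R B1 → L1 miss [-]
  9 | W B1 → L1 hit [D]
  10 | W B0 → L0 miss [D]
  11 | W B0 → L0 hit [D]
  12 | W B4 → L0 miss wb→B0 [D]
  13 | W B4 → L0 hit [D]
  14 | W B4 → L0 hit [D]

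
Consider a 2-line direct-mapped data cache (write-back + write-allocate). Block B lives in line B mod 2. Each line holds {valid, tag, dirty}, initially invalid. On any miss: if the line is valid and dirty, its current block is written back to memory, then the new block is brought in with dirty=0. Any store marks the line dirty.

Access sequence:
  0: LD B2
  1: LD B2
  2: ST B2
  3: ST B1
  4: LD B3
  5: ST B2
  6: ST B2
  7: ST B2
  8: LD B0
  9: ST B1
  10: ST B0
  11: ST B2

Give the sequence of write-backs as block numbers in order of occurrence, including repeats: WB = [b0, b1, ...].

WB = [1, 2, 0]

0: R B2 → L0 miss [-]
1: R B2 → L0 hit [-]
2: W B2 → L0 hit [D]
3: W B1 → L1 miss [D]
4: R B3 → L1 miss wb→B1 [-]
5: W B2 → L0 hit [D]
6: W B2 → L0 hit [D]
7: W B2 → L0 hit [D]
8: R B0 → L0 miss wb→B2 [-]
9: W B1 → L1 miss [D]
10: W B0 → L0 hit [D]
11: W B2 → L0 miss wb→B0 [D]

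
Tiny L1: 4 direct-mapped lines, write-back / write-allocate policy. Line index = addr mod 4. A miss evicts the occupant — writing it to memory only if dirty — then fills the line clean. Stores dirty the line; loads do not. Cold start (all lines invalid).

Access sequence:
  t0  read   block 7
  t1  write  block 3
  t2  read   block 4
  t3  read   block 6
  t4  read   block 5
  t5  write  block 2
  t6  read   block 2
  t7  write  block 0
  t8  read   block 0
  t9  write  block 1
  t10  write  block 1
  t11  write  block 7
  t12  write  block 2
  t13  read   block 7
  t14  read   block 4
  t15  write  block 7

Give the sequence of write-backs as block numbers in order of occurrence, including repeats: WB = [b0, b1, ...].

WB = [3, 0]

0: R B7 → L3 miss [-]
1: W B3 → L3 miss [D]
2: R B4 → L0 miss [-]
3: R B6 → L2 miss [-]
4: R B5 → L1 miss [-]
5: W B2 → L2 miss [D]
6: R B2 → L2 hit [D]
7: W B0 → L0 miss [D]
8: R B0 → L0 hit [D]
9: W B1 → L1 miss [D]
10: W B1 → L1 hit [D]
11: W B7 → L3 miss wb→B3 [D]
12: W B2 → L2 hit [D]
13: R B7 → L3 hit [D]
14: R B4 → L0 miss wb→B0 [-]
15: W B7 → L3 hit [D]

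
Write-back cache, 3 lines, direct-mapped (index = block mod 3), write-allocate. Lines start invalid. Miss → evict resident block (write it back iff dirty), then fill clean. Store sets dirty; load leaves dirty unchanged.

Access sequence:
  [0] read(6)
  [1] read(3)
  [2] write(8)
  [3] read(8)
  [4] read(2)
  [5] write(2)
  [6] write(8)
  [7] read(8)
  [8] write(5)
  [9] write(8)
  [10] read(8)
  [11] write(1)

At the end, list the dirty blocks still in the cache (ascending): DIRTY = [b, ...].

  0 | R B6 → L0 miss [-]
  1 | R B3 → L0 miss [-]
  2 | W B8 → L2 miss [D]
  3 | R B8 → L2 hit [D]
  4 | R B2 → L2 miss wb→B8 [-]
  5 | W B2 → L2 hit [D]
  6 | W B8 → L2 miss wb→B2 [D]
  7 | R B8 → L2 hit [D]
  8 | W B5 → L2 miss wb→B8 [D]
  9 | W B8 → L2 miss wb→B5 [D]
  10 | R B8 → L2 hit [D]
  11 | W B1 → L1 miss [D]

DIRTY = [1, 8]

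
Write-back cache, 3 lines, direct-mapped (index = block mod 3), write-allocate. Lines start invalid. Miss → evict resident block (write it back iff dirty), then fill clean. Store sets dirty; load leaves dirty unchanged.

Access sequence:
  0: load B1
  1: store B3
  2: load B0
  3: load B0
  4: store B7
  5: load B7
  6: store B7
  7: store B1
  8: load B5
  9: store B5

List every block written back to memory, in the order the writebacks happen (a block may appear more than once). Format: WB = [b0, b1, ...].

0: R B1 → L1 miss [-]
1: W B3 → L0 miss [D]
2: R B0 → L0 miss wb→B3 [-]
3: R B0 → L0 hit [-]
4: W B7 → L1 miss [D]
5: R B7 → L1 hit [D]
6: W B7 → L1 hit [D]
7: W B1 → L1 miss wb→B7 [D]
8: R B5 → L2 miss [-]
9: W B5 → L2 hit [D]

WB = [3, 7]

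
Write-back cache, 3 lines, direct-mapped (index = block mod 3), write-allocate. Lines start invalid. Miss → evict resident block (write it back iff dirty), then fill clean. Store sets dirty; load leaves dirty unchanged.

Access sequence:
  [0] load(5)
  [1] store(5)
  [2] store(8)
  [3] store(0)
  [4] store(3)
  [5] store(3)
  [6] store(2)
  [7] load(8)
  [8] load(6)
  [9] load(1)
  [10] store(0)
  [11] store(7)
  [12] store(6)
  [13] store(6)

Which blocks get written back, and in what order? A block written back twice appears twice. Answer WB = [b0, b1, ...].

0: R B5 → L2 miss [-]
1: W B5 → L2 hit [D]
2: W B8 → L2 miss wb→B5 [D]
3: W B0 → L0 miss [D]
4: W B3 → L0 miss wb→B0 [D]
5: W B3 → L0 hit [D]
6: W B2 → L2 miss wb→B8 [D]
7: R B8 → L2 miss wb→B2 [-]
8: R B6 → L0 miss wb→B3 [-]
9: R B1 → L1 miss [-]
10: W B0 → L0 miss [D]
11: W B7 → L1 miss [D]
12: W B6 → L0 miss wb→B0 [D]
13: W B6 → L0 hit [D]

WB = [5, 0, 8, 2, 3, 0]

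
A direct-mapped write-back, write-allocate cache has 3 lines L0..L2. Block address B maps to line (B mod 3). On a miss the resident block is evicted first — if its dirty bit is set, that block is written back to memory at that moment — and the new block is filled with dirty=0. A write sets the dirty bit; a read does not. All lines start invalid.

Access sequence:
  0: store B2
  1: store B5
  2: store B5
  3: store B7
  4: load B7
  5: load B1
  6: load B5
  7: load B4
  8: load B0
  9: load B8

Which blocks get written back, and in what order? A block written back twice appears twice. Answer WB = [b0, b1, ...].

0: W B2 → L2 miss [D]
1: W B5 → L2 miss wb→B2 [D]
2: W B5 → L2 hit [D]
3: W B7 → L1 miss [D]
4: R B7 → L1 hit [D]
5: R B1 → L1 miss wb→B7 [-]
6: R B5 → L2 hit [D]
7: R B4 → L1 miss [-]
8: R B0 → L0 miss [-]
9: R B8 → L2 miss wb→B5 [-]

WB = [2, 7, 5]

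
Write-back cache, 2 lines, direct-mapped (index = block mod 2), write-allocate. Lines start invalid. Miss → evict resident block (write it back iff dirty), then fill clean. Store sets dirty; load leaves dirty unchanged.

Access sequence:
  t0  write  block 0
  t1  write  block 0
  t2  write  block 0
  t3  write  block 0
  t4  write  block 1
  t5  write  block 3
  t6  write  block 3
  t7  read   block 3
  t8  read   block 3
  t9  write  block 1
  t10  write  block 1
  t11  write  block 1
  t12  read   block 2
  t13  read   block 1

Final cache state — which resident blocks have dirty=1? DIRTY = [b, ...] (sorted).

DIRTY = [1]

  0 | W B0 → L0 miss [D]
  1 | W B0 → L0 hit [D]
  2 | W B0 → L0 hit [D]
  3 | W B0 → L0 hit [D]
  4 | W B1 → L1 miss [D]
  5 | W B3 → L1 miss wb→B1 [D]
  6 | W B3 → L1 hit [D]
  7 | R B3 → L1 hit [D]
  8 | R B3 → L1 hit [D]
  9 | W B1 → L1 miss wb→B3 [D]
  10 | W B1 → L1 hit [D]
  11 | W B1 → L1 hit [D]
  12 | R B2 → L0 miss wb→B0 [-]
  13 | R B1 → L1 hit [D]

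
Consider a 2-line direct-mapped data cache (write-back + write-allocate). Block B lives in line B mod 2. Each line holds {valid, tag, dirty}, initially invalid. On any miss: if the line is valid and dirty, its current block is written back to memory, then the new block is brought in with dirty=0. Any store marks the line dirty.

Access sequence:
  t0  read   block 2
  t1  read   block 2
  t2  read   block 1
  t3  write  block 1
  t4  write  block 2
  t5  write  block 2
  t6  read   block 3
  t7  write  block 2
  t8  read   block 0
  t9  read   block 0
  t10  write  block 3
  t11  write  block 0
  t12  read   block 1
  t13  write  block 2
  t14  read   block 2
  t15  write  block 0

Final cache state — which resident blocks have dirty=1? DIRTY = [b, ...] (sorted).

0: R B2 -> L0 miss  d=-]
1: R B2 -> L0 hit  d=-]
2: R B1 -> L1 miss  d=-]
3: W B1 -> L1 hit  d=D]
4: W B2 -> L0 hit  d=D]
5: W B2 -> L0 hit  d=D]
6: R B3 -> L1 miss wb->B1  d=-]
7: W B2 -> L0 hit  d=D]
8: R B0 -> L0 miss wb->B2  d=-]
9: R B0 -> L0 hit  d=-]
10: W B3 -> L1 hit  d=D]
11: W B0 -> L0 hit  d=D]
12: R B1 -> L1 miss wb->B3  d=-]
13: W B2 -> L0 miss wb->B0  d=D]
14: R B2 -> L0 hit  d=D]
15: W B0 -> L0 miss wb->B2  d=D]

DIRTY = [0]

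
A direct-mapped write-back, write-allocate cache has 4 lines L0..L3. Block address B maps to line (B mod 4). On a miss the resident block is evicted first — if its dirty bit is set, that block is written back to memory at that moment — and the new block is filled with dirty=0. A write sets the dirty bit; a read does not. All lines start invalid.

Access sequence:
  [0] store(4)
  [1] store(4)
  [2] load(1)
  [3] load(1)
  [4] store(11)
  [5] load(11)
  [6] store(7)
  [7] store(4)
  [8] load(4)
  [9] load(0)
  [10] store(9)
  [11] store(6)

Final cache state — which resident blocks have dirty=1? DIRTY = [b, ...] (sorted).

0: W B4 -> L0 miss  d=D]
1: W B4 -> L0 hit  d=D]
2: R B1 -> L1 miss  d=-]
3: R B1 -> L1 hit  d=-]
4: W B11 -> L3 miss  d=D]
5: R B11 -> L3 hit  d=D]
6: W B7 -> L3 miss wb->B11  d=D]
7: W B4 -> L0 hit  d=D]
8: R B4 -> L0 hit  d=D]
9: R B0 -> L0 miss wb->B4  d=-]
10: W B9 -> L1 miss  d=D]
11: W B6 -> L2 miss  d=D]

DIRTY = [6, 7, 9]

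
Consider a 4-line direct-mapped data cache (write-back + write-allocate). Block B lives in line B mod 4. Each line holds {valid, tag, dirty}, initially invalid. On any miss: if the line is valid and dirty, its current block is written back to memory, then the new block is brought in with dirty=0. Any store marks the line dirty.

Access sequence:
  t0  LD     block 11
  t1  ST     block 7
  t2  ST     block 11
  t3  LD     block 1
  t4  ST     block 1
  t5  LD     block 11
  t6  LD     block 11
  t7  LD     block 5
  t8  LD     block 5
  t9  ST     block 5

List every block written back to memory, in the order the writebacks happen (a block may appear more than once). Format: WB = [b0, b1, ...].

0: R B11 → L3 miss [-]
1: W B7 → L3 miss [D]
2: W B11 → L3 miss wb→B7 [D]
3: R B1 → L1 miss [-]
4: W B1 → L1 hit [D]
5: R B11 → L3 hit [D]
6: R B11 → L3 hit [D]
7: R B5 → L1 miss wb→B1 [-]
8: R B5 → L1 hit [-]
9: W B5 → L1 hit [D]

WB = [7, 1]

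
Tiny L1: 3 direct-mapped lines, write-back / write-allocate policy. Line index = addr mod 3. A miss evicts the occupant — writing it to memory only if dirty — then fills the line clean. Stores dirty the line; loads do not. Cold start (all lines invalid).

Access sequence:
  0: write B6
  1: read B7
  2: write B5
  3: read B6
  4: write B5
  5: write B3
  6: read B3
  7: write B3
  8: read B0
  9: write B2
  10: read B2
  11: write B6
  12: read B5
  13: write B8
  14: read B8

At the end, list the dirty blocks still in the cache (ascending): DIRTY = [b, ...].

0: W B6 → L0 miss [D]
1: R B7 → L1 miss [-]
2: W B5 → L2 miss [D]
3: R B6 → L0 hit [D]
4: W B5 → L2 hit [D]
5: W B3 → L0 miss wb→B6 [D]
6: R B3 → L0 hit [D]
7: W B3 → L0 hit [D]
8: R B0 → L0 miss wb→B3 [-]
9: W B2 → L2 miss wb→B5 [D]
10: R B2 → L2 hit [D]
11: W B6 → L0 miss [D]
12: R B5 → L2 miss wb→B2 [-]
13: W B8 → L2 miss [D]
14: R B8 → L2 hit [D]

DIRTY = [6, 8]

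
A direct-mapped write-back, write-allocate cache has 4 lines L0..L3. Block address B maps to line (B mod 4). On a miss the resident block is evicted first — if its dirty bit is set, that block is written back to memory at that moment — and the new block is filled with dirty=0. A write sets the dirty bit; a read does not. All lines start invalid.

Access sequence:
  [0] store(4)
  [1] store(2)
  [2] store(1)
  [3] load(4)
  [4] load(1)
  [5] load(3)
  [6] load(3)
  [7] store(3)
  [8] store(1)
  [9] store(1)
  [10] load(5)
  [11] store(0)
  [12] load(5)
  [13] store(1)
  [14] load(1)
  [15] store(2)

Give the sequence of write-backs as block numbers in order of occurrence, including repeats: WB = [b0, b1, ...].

WB = [1, 4]

  0 | W B4 → L0 miss [D]
  1 | W B2 → L2 miss [D]
  2 | W B1 → L1 miss [D]
  3 | R B4 → L0 hit [D]
  4 | R B1 → L1 hit [D]
  5 | R B3 → L3 miss [-]
  6 | R B3 → L3 hit [-]
  7 | W B3 → L3 hit [D]
  8 | W B1 → L1 hit [D]
  9 | W B1 → L1 hit [D]
  10 | R B5 → L1 miss wb→B1 [-]
  11 | W B0 → L0 miss wb→B4 [D]
  12 | R B5 → L1 hit [-]
  13 | W B1 → L1 miss [D]
  14 | R B1 → L1 hit [D]
  15 | W B2 → L2 hit [D]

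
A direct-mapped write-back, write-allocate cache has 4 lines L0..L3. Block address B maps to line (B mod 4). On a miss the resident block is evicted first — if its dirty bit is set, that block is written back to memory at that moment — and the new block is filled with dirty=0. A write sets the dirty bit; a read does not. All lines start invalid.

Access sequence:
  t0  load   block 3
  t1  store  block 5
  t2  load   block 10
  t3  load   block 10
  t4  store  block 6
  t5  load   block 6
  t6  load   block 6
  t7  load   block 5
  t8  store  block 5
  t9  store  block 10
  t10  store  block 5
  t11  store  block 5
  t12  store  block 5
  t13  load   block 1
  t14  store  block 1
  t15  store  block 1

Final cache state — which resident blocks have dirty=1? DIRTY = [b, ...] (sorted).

0: R B3 -> L3 miss  d=-]
1: W B5 -> L1 miss  d=D]
2: R B10 -> L2 miss  d=-]
3: R B10 -> L2 hit  d=-]
4: W B6 -> L2 miss  d=D]
5: R B6 -> L2 hit  d=D]
6: R B6 -> L2 hit  d=D]
7: R B5 -> L1 hit  d=D]
8: W B5 -> L1 hit  d=D]
9: W B10 -> L2 miss wb->B6  d=D]
10: W B5 -> L1 hit  d=D]
11: W B5 -> L1 hit  d=D]
12: W B5 -> L1 hit  d=D]
13: R B1 -> L1 miss wb->B5  d=-]
14: W B1 -> L1 hit  d=D]
15: W B1 -> L1 hit  d=D]

DIRTY = [1, 10]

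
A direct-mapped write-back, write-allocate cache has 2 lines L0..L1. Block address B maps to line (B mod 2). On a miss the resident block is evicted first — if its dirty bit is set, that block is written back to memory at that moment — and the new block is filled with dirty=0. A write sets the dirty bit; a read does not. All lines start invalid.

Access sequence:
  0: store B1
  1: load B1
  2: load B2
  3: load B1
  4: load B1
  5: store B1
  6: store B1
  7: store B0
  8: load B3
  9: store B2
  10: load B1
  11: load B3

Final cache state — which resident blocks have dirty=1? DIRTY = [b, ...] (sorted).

0: W B1 -> L1 miss  d=D]
1: R B1 -> L1 hit  d=D]
2: R B2 -> L0 miss  d=-]
3: R B1 -> L1 hit  d=D]
4: R B1 -> L1 hit  d=D]
5: W B1 -> L1 hit  d=D]
6: W B1 -> L1 hit  d=D]
7: W B0 -> L0 miss  d=D]
8: R B3 -> L1 miss wb->B1  d=-]
9: W B2 -> L0 miss wb->B0  d=D]
10: R B1 -> L1 miss  d=-]
11: R B3 -> L1 miss  d=-]

DIRTY = [2]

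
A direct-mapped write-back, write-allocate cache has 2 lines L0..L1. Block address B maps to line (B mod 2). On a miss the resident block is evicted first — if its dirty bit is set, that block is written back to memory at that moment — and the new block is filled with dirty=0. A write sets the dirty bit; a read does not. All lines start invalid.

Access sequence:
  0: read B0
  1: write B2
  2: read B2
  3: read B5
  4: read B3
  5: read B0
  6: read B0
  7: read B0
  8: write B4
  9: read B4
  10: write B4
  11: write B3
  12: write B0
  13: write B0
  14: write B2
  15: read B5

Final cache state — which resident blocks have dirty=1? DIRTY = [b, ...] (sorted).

  0 | R B0 → L0 miss [-]
  1 | W B2 → L0 miss [D]
  2 | R B2 → L0 hit [D]
  3 | R B5 → L1 miss [-]
  4 | R B3 → L1 miss [-]
  5 | R B0 → L0 miss wb→B2 [-]
  6 | R B0 → L0 hit [-]
  7 | R B0 → L0 hit [-]
  8 | W B4 → L0 miss [D]
  9 | R B4 → L0 hit [D]
  10 | W B4 → L0 hit [D]
  11 | W B3 → L1 hit [D]
  12 | W B0 → L0 miss wb→B4 [D]
  13 | W B0 → L0 hit [D]
  14 | W B2 → L0 miss wb→B0 [D]
  15 | R B5 → L1 miss wb→B3 [-]

DIRTY = [2]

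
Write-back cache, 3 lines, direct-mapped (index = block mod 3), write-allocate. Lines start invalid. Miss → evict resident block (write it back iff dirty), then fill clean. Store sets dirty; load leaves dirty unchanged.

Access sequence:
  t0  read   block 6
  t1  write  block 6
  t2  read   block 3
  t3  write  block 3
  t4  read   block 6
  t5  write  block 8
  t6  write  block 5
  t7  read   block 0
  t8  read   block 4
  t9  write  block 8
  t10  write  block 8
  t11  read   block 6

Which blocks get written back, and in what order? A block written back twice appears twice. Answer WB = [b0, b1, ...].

0: R B6 → L0 miss [-]
1: W B6 → L0 hit [D]
2: R B3 → L0 miss wb→B6 [-]
3: W B3 → L0 hit [D]
4: R B6 → L0 miss wb→B3 [-]
5: W B8 → L2 miss [D]
6: W B5 → L2 miss wb→B8 [D]
7: R B0 → L0 miss [-]
8: R B4 → L1 miss [-]
9: W B8 → L2 miss wb→B5 [D]
10: W B8 → L2 hit [D]
11: R B6 → L0 miss [-]

WB = [6, 3, 8, 5]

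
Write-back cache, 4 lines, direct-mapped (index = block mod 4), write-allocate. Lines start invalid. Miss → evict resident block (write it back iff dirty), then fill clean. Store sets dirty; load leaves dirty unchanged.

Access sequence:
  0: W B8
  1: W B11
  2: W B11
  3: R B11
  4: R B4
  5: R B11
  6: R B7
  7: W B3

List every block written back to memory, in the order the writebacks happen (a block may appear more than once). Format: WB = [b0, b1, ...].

WB = [8, 11]

  0 | W B8 → L0 miss [D]
  1 | W B11 → L3 miss [D]
  2 | W B11 → L3 hit [D]
  3 | R B11 → L3 hit [D]
  4 | R B4 → L0 miss wb→B8 [-]
  5 | R B11 → L3 hit [D]
  6 | R B7 → L3 miss wb→B11 [-]
  7 | W B3 → L3 miss [D]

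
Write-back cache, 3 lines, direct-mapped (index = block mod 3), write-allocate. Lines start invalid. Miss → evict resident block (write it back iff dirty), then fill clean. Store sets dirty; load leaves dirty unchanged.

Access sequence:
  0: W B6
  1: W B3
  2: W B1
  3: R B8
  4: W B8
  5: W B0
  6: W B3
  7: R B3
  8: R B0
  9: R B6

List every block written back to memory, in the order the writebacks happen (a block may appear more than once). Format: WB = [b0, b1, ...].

WB = [6, 3, 0, 3]

0: W B6 -> L0 miss  d=D]
1: W B3 -> L0 miss wb->B6  d=D]
2: W B1 -> L1 miss  d=D]
3: R B8 -> L2 miss  d=-]
4: W B8 -> L2 hit  d=D]
5: W B0 -> L0 miss wb->B3  d=D]
6: W B3 -> L0 miss wb->B0  d=D]
7: R B3 -> L0 hit  d=D]
8: R B0 -> L0 miss wb->B3  d=-]
9: R B6 -> L0 miss  d=-]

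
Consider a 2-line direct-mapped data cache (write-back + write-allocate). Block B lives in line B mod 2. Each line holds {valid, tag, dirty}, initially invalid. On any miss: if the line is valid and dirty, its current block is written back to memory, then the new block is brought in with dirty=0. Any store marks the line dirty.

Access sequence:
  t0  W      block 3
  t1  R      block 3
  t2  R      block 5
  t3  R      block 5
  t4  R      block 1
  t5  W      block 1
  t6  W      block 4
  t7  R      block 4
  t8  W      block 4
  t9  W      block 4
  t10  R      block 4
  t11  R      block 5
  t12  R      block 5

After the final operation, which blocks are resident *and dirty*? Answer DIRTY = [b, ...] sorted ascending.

  0 | W B3 → L1 miss [D]
  1 | R B3 → L1 hit [D]
  2 | R B5 → L1 miss wb→B3 [-]
  3 | R B5 → L1 hit [-]
  4 | R B1 → L1 miss [-]
  5 | W B1 → L1 hit [D]
  6 | W B4 → L0 miss [D]
  7 | R B4 → L0 hit [D]
  8 | W B4 → L0 hit [D]
  9 | W B4 → L0 hit [D]
  10 | R B4 → L0 hit [D]
  11 | R B5 → L1 miss wb→B1 [-]
  12 | R B5 → L1 hit [-]

DIRTY = [4]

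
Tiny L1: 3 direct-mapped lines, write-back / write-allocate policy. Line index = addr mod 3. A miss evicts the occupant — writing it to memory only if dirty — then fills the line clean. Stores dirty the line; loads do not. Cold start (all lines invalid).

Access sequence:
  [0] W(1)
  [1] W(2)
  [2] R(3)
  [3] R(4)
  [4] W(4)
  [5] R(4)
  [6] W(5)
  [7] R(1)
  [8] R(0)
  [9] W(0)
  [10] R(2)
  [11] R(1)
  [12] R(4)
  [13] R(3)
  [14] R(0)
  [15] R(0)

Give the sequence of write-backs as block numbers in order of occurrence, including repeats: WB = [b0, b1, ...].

WB = [1, 2, 4, 5, 0]

0: W B1 → L1 miss [D]
1: W B2 → L2 miss [D]
2: R B3 → L0 miss [-]
3: R B4 → L1 miss wb→B1 [-]
4: W B4 → L1 hit [D]
5: R B4 → L1 hit [D]
6: W B5 → L2 miss wb→B2 [D]
7: R B1 → L1 miss wb→B4 [-]
8: R B0 → L0 miss [-]
9: W B0 → L0 hit [D]
10: R B2 → L2 miss wb→B5 [-]
11: R B1 → L1 hit [-]
12: R B4 → L1 miss [-]
13: R B3 → L0 miss wb→B0 [-]
14: R B0 → L0 miss [-]
15: R B0 → L0 hit [-]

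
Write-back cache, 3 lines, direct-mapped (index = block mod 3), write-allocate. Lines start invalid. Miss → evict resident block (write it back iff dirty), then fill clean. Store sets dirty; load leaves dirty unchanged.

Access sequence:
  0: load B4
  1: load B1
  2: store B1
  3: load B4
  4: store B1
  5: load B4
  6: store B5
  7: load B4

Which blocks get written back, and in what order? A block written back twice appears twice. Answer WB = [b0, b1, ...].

0: R B4 -> L1 miss  d=-]
1: R B1 -> L1 miss  d=-]
2: W B1 -> L1 hit  d=D]
3: R B4 -> L1 miss wb->B1  d=-]
4: W B1 -> L1 miss  d=D]
5: R B4 -> L1 miss wb->B1  d=-]
6: W B5 -> L2 miss  d=D]
7: R B4 -> L1 hit  d=-]

WB = [1, 1]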